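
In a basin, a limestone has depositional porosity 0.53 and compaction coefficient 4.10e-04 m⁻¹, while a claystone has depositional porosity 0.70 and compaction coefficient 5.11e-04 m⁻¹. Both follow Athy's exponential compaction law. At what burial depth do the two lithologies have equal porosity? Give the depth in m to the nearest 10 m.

2750 m

Working in km (1 km = 1000 m; β in km⁻¹ = β in m⁻¹ × 1000):
Set n₀ₐ e^(−βₐZ) = n₀ᵦ e^(−βᵦZ) ⇒ ln(n₀ₐ/n₀ᵦ) = (βₐ − βᵦ)·Z
Z = ln(0.53/0.7) / (0.41 − 0.511) = -0.2782 / -0.101 = 2.754 km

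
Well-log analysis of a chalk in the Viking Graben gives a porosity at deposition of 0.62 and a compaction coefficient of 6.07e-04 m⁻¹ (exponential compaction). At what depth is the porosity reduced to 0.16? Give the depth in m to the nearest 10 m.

Working in km (1 km = 1000 m; c in km⁻¹ = c in m⁻¹ × 1000):
Invert Athy's law: d = ln(phi₀/phi) / c
d = ln(0.62/0.16) / 0.607 = ln(3.875) / 0.607 = 1.3545 / 0.607 = 2.232 km

2230 m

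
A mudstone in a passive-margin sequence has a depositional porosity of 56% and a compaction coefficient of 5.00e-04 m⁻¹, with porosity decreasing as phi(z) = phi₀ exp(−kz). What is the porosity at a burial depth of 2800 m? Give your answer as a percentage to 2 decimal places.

13.81%

Working in km (1 km = 1000 m; k in km⁻¹ = k in m⁻¹ × 1000):
phi = phi₀·exp(−k·z) = 0.56 × exp(−0.5 × 2.8) = 0.56 × exp(−1.4)
  = 0.56 × 0.2466 = 0.1381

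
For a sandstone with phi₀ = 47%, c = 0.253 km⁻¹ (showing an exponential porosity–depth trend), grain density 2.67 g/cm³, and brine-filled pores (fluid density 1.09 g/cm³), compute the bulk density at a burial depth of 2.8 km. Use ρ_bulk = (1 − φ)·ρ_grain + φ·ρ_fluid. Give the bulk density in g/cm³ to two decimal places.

2.30 g/cm³

Porosity at depth: phi = 0.47·exp(−0.253×2.8) = 0.47×0.4924 = 0.2314
Bulk density: ρ_b = (1−phi)ρ_g + phi·ρ_f = 0.7686×2.67 + 0.2314×1.09
       = 2.052 + 0.252 = 2.304 g/cm³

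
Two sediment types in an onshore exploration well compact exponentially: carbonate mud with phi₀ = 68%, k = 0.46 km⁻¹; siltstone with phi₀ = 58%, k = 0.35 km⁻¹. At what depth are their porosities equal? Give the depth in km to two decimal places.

Set phi₀ₐ e^(−kₐd) = phi₀ᵦ e^(−kᵦd) ⇒ ln(phi₀ₐ/phi₀ᵦ) = (kₐ − kᵦ)·d
d = ln(0.68/0.58) / (0.46 − 0.35) = 0.1591 / 0.11 = 1.446 km

1.45 km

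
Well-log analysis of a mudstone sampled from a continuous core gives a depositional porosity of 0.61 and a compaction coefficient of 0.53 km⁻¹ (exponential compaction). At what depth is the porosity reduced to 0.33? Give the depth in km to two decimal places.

Invert Athy's law: Z = ln(φ₀/φ) / k
Z = ln(0.61/0.33) / 0.53 = ln(1.848) / 0.53 = 0.6144 / 0.53 = 1.159 km

1.16 km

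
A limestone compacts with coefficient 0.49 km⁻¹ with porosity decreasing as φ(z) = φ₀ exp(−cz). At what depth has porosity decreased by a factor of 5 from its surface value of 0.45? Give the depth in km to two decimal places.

3.28 km

φ/φ₀ = 1/5 ⇒ exp(−c·z) = 1/5 ⇒ z = ln(5) / c
z = 1.6094 / 0.49 = 3.285 km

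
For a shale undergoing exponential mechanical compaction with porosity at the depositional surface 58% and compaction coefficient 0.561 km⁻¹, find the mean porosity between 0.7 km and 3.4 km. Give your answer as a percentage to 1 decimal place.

⟨φ⟩ = (1/(d₂−d₁)) ∫ φ₀ e^(−βd) dd = φ₀·(e^(−β·d₁) − e^(−β·d₂)) / (β·(d₂−d₁))
e^(−0.561×0.7) = 0.6752; e^(−0.561×3.4) = 0.1485
⟨φ⟩ = 0.58 × (0.6752 − 0.1485) / (0.561 × 2.7) = 0.58 × 0.3478 = 0.2017

20.2%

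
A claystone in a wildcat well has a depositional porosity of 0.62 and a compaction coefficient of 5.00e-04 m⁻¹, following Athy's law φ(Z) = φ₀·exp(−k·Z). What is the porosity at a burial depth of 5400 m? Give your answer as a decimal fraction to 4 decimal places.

0.0417

Working in km (1 km = 1000 m; k in km⁻¹ = k in m⁻¹ × 1000):
φ = φ₀·exp(−k·Z) = 0.62 × exp(−0.5 × 5.4) = 0.62 × exp(−2.7)
  = 0.62 × 0.0672 = 0.0417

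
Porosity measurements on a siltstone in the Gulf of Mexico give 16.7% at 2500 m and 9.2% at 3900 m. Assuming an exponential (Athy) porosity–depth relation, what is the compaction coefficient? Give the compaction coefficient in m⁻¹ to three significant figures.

0.000426 m⁻¹

Working in km (1 km = 1000 m; β in km⁻¹ = β in m⁻¹ × 1000):
Athy: φ(z) = φ₀ e^(−βz) ⇒ φ₁/φ₂ = e^{β(z₂−z₁)} ⇒ β = ln(φ₁/φ₂)/(z₂−z₁)
β = ln(0.167/0.092) / (3.9 − 2.5) = ln(1.815) / 1.4 = 0.5962 / 1.4 = 0.4259 km⁻¹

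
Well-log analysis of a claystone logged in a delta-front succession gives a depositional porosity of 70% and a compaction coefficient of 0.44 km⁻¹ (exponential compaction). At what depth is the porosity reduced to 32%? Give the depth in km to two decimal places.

Invert Athy's law: d = ln(φ₀/φ) / k
d = ln(0.7/0.32) / 0.44 = ln(2.188) / 0.44 = 0.7828 / 0.44 = 1.779 km

1.78 km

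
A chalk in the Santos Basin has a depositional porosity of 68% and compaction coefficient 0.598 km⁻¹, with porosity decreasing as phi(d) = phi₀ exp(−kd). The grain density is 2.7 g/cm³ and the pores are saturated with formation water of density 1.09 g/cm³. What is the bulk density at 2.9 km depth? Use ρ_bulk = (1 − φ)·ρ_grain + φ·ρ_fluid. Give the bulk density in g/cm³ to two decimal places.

Porosity at depth: phi = 0.68·exp(−0.598×2.9) = 0.68×0.1765 = 0.1200
Bulk density: ρ_b = (1−phi)ρ_g + phi·ρ_f = 0.8800×2.7 + 0.1200×1.09
       = 2.376 + 0.131 = 2.507 g/cm³

2.51 g/cm³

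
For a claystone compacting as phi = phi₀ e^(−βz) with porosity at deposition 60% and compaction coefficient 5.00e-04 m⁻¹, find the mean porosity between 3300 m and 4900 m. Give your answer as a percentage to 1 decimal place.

Working in km (1 km = 1000 m; β in km⁻¹ = β in m⁻¹ × 1000):
⟨phi⟩ = (1/(z₂−z₁)) ∫ phi₀ e^(−βz) dz = phi₀·(e^(−β·z₁) − e^(−β·z₂)) / (β·(z₂−z₁))
e^(−0.5×3.3) = 0.1920; e^(−0.5×4.9) = 0.0863
⟨phi⟩ = 0.6 × (0.1920 − 0.0863) / (0.5 × 1.6) = 0.6 × 0.1322 = 0.0793

7.9%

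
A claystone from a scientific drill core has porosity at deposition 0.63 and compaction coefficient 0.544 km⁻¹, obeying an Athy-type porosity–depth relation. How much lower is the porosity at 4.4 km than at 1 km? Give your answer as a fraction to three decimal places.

n(1) = 0.63·e^(−0.544×1) = 0.3657
n(4.4) = 0.63·e^(−0.544×4.4) = 0.0575
Δn = 0.3657 − 0.0575 = 0.3081

0.308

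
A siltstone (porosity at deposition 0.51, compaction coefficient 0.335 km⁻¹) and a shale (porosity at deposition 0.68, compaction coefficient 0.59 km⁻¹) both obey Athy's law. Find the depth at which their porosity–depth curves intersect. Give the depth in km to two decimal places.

Set n₀ₐ e^(−cₐZ) = n₀ᵦ e^(−cᵦZ) ⇒ ln(n₀ₐ/n₀ᵦ) = (cₐ − cᵦ)·Z
Z = ln(0.51/0.68) / (0.335 − 0.59) = -0.2877 / -0.255 = 1.128 km

1.13 km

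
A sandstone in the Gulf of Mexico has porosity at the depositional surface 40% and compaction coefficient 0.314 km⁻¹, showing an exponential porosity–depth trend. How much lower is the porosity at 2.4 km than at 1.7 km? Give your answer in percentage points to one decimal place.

4.6 percentage points

n(1.7) = 0.4·e^(−0.314×1.7) = 0.2345
n(2.4) = 0.4·e^(−0.314×2.4) = 0.1883
Δn = 0.2345 − 0.1883 = 0.0463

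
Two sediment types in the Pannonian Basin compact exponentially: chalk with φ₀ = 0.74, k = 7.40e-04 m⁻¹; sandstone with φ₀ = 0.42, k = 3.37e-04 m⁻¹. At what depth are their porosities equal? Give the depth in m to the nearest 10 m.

1410 m

Working in km (1 km = 1000 m; k in km⁻¹ = k in m⁻¹ × 1000):
Set φ₀ₐ e^(−kₐZ) = φ₀ᵦ e^(−kᵦZ) ⇒ ln(φ₀ₐ/φ₀ᵦ) = (kₐ − kᵦ)·Z
Z = ln(0.74/0.42) / (0.74 − 0.337) = 0.5664 / 0.403 = 1.405 km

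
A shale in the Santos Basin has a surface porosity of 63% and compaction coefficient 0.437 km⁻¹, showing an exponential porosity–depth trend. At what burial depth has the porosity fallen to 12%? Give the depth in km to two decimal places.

3.79 km

Invert Athy's law: Z = ln(φ₀/φ) / k
Z = ln(0.63/0.12) / 0.437 = ln(5.25) / 0.437 = 1.6582 / 0.437 = 3.795 km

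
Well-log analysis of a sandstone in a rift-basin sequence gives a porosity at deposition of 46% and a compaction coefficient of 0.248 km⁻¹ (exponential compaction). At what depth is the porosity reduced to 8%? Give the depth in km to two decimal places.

7.05 km

Invert Athy's law: d = ln(n₀/n) / c
d = ln(0.46/0.08) / 0.248 = ln(5.75) / 0.248 = 1.7492 / 0.248 = 7.053 km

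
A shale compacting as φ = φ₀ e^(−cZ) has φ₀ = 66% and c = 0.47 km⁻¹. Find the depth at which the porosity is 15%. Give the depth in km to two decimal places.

Invert Athy's law: Z = ln(φ₀/φ) / c
Z = ln(0.66/0.15) / 0.47 = ln(4.4) / 0.47 = 1.4816 / 0.47 = 3.152 km

3.15 km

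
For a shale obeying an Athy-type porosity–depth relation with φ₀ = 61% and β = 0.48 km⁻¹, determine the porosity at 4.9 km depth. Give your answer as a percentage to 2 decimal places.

5.81%

φ = φ₀·exp(−β·d) = 0.61 × exp(−0.48 × 4.9) = 0.61 × exp(−2.352)
  = 0.61 × 0.0952 = 0.0581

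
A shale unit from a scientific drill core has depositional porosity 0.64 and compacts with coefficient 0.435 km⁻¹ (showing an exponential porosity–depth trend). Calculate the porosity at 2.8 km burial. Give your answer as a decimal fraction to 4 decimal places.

φ = φ₀·exp(−k·z) = 0.64 × exp(−0.435 × 2.8) = 0.64 × exp(−1.218)
  = 0.64 × 0.2958 = 0.1893

0.1893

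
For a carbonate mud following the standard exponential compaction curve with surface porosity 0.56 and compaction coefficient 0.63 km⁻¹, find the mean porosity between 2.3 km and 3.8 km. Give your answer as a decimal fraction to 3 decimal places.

0.085

⟨phi⟩ = (1/(z₂−z₁)) ∫ phi₀ e^(−kz) dz = phi₀·(e^(−k·z₁) − e^(−k·z₂)) / (k·(z₂−z₁))
e^(−0.63×2.3) = 0.2348; e^(−0.63×3.8) = 0.0913
⟨phi⟩ = 0.56 × (0.2348 − 0.0913) / (0.63 × 1.5) = 0.56 × 0.1519 = 0.0851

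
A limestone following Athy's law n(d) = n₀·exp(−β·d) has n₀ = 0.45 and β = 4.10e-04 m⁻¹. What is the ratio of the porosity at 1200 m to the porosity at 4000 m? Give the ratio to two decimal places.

Working in km (1 km = 1000 m; β in km⁻¹ = β in m⁻¹ × 1000):
n(d₁)/n(d₂) = e^(−β·d₁)/e^(−β·d₂) = e^{β(d₂−d₁)}
= exp(0.41 × 2.8) = exp(1.148) = 3.1519

3.15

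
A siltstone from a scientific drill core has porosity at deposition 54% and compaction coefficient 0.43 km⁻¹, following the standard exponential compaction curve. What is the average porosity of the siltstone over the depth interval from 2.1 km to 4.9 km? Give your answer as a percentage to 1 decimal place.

⟨φ⟩ = (1/(d₂−d₁)) ∫ φ₀ e^(−cd) dd = φ₀·(e^(−c·d₁) − e^(−c·d₂)) / (c·(d₂−d₁))
e^(−0.43×2.1) = 0.4054; e^(−0.43×4.9) = 0.1216
⟨φ⟩ = 0.54 × (0.4054 − 0.1216) / (0.43 × 2.8) = 0.54 × 0.2357 = 0.1273

12.7%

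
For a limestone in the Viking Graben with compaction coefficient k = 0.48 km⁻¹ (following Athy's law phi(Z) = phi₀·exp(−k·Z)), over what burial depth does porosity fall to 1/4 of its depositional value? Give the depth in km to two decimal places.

2.89 km

phi/phi₀ = 1/4 ⇒ exp(−k·Z) = 1/4 ⇒ Z = ln(4) / k
Z = 1.3863 / 0.48 = 2.888 km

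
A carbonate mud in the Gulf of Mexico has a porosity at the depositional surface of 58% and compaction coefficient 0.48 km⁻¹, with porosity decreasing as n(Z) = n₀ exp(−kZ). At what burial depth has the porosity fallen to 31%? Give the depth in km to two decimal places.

1.31 km

Invert Athy's law: Z = ln(n₀/n) / k
Z = ln(0.58/0.31) / 0.48 = ln(1.871) / 0.48 = 0.6265 / 0.48 = 1.305 km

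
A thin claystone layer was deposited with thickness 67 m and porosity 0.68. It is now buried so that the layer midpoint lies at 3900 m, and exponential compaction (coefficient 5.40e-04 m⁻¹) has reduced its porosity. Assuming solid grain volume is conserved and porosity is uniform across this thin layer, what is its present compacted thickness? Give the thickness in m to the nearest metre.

23 m

Working in km (1 km = 1000 m; k in km⁻¹ = k in m⁻¹ × 1000):
Porosity at 3.9 km: phi = 0.68·exp(−0.54×3.9) = 0.0828
Solid-volume conservation: h(1−phi) = h₀(1−phi₀) ⇒ h = h₀·(1−phi₀)/(1−phi)
h = 0.067 × (1 − 0.68)/(1 − 0.0828) = 0.067 × 0.3489 = 0.0234 km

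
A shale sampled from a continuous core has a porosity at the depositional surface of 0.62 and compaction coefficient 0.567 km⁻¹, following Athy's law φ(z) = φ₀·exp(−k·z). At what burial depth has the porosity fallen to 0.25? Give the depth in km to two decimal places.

1.60 km

Invert Athy's law: z = ln(φ₀/φ) / k
z = ln(0.62/0.25) / 0.567 = ln(2.48) / 0.567 = 0.9083 / 0.567 = 1.602 km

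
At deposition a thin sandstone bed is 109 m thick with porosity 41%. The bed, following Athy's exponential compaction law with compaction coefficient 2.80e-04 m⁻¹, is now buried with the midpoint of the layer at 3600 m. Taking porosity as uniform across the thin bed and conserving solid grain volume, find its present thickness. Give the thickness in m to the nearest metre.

Working in km (1 km = 1000 m; β in km⁻¹ = β in m⁻¹ × 1000):
Porosity at 3.6 km: n = 0.41·exp(−0.28×3.6) = 0.1496
Solid-volume conservation: h(1−n) = h₀(1−n₀) ⇒ h = h₀·(1−n₀)/(1−n)
h = 0.109 × (1 − 0.41)/(1 − 0.1496) = 0.109 × 0.6938 = 0.0756 km

76 m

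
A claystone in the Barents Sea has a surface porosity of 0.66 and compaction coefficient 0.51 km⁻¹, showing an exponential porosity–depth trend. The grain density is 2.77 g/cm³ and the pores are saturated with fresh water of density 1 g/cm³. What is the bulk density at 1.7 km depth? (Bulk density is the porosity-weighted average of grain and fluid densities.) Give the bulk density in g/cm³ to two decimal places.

Porosity at depth: φ = 0.66·exp(−0.51×1.7) = 0.66×0.4202 = 0.2773
Bulk density: ρ_b = (1−φ)ρ_g + φ·ρ_f = 0.7227×2.77 + 0.2773×1
       = 2.002 + 0.277 = 2.279 g/cm³

2.28 g/cm³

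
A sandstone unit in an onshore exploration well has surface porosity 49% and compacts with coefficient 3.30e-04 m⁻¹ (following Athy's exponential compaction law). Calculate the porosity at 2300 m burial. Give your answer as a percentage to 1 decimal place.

22.9%

Working in km (1 km = 1000 m; β in km⁻¹ = β in m⁻¹ × 1000):
n = n₀·exp(−β·z) = 0.49 × exp(−0.33 × 2.3) = 0.49 × exp(−0.759)
  = 0.49 × 0.4681 = 0.2294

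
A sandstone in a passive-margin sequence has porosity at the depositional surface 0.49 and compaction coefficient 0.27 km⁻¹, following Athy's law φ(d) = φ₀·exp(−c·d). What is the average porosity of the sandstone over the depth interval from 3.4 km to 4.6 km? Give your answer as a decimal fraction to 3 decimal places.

⟨φ⟩ = (1/(d₂−d₁)) ∫ φ₀ e^(−cd) dd = φ₀·(e^(−c·d₁) − e^(−c·d₂)) / (c·(d₂−d₁))
e^(−0.27×3.4) = 0.3993; e^(−0.27×4.6) = 0.2888
⟨φ⟩ = 0.49 × (0.3993 − 0.2888) / (0.27 × 1.2) = 0.49 × 0.3411 = 0.1671

0.167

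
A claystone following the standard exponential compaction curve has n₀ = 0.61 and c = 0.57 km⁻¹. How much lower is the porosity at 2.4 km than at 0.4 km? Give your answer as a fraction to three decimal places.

n(0.4) = 0.61·e^(−0.57×0.4) = 0.4856
n(2.4) = 0.61·e^(−0.57×2.4) = 0.1553
Δn = 0.4856 − 0.1553 = 0.3303

0.330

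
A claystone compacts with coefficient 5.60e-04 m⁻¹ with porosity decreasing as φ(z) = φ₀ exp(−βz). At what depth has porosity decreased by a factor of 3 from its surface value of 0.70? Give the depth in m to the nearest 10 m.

1960 m

Working in km (1 km = 1000 m; β in km⁻¹ = β in m⁻¹ × 1000):
φ/φ₀ = 1/3 ⇒ exp(−β·z) = 1/3 ⇒ z = ln(3) / β
z = 1.0986 / 0.56 = 1.962 km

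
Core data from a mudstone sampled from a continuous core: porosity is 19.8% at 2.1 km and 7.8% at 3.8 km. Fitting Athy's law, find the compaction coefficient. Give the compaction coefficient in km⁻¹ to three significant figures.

Athy: n(d) = n₀ e^(−cd) ⇒ n₁/n₂ = e^{c(d₂−d₁)} ⇒ c = ln(n₁/n₂)/(d₂−d₁)
c = ln(0.198/0.078) / (3.8 − 2.1) = ln(2.538) / 1.7 = 0.9316 / 1.7 = 0.548 km⁻¹

0.548 km⁻¹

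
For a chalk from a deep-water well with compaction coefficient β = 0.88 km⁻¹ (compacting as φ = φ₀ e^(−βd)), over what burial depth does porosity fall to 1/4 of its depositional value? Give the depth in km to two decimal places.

1.58 km

φ/φ₀ = 1/4 ⇒ exp(−β·d) = 1/4 ⇒ d = ln(4) / β
d = 1.3863 / 0.88 = 1.575 km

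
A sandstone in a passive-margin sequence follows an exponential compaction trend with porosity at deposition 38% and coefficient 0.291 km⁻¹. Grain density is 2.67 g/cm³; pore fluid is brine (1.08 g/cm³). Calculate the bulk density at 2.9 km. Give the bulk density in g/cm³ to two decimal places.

Porosity at depth: n = 0.38·exp(−0.291×2.9) = 0.38×0.4300 = 0.1634
Bulk density: ρ_b = (1−n)ρ_g + n·ρ_f = 0.8366×2.67 + 0.1634×1.08
       = 2.234 + 0.176 = 2.410 g/cm³

2.41 g/cm³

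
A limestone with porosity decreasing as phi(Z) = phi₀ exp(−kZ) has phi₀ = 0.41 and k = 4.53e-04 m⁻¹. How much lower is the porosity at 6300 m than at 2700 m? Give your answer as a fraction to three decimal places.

0.097

Working in km (1 km = 1000 m; k in km⁻¹ = k in m⁻¹ × 1000):
phi(2.7) = 0.41·e^(−0.453×2.7) = 0.1207
phi(6.3) = 0.41·e^(−0.453×6.3) = 0.0236
Δphi = 0.1207 − 0.0236 = 0.0970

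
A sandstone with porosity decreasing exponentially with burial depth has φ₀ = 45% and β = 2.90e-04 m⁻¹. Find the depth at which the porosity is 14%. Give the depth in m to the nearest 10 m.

Working in km (1 km = 1000 m; β in km⁻¹ = β in m⁻¹ × 1000):
Invert Athy's law: d = ln(φ₀/φ) / β
d = ln(0.45/0.14) / 0.29 = ln(3.214) / 0.29 = 1.1676 / 0.29 = 4.026 km

4030 m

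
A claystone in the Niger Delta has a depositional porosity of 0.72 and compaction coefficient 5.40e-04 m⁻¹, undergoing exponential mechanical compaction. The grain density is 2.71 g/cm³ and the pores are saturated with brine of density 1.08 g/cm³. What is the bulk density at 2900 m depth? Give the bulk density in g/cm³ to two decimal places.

2.46 g/cm³

Working in km (1 km = 1000 m; β in km⁻¹ = β in m⁻¹ × 1000):
Porosity at depth: phi = 0.72·exp(−0.54×2.9) = 0.72×0.2089 = 0.1504
Bulk density: ρ_b = (1−phi)ρ_g + phi·ρ_f = 0.8496×2.71 + 0.1504×1.08
       = 2.302 + 0.162 = 2.465 g/cm³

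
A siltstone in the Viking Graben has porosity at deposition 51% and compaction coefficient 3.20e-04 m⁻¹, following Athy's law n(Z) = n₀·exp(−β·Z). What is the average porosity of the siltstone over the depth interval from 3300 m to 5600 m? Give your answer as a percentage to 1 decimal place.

12.6%

Working in km (1 km = 1000 m; β in km⁻¹ = β in m⁻¹ × 1000):
⟨n⟩ = (1/(Z₂−Z₁)) ∫ n₀ e^(−βZ) dZ = n₀·(e^(−β·Z₁) − e^(−β·Z₂)) / (β·(Z₂−Z₁))
e^(−0.32×3.3) = 0.3478; e^(−0.32×5.6) = 0.1666
⟨n⟩ = 0.51 × (0.3478 − 0.1666) / (0.32 × 2.3) = 0.51 × 0.2462 = 0.1256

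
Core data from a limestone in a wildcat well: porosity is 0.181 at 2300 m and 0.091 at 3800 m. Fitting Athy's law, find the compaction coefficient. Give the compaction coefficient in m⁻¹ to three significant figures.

0.000458 m⁻¹

Working in km (1 km = 1000 m; c in km⁻¹ = c in m⁻¹ × 1000):
Athy: n(d) = n₀ e^(−cd) ⇒ n₁/n₂ = e^{c(d₂−d₁)} ⇒ c = ln(n₁/n₂)/(d₂−d₁)
c = ln(0.181/0.091) / (3.8 − 2.3) = ln(1.989) / 1.5 = 0.6876 / 1.5 = 0.4584 km⁻¹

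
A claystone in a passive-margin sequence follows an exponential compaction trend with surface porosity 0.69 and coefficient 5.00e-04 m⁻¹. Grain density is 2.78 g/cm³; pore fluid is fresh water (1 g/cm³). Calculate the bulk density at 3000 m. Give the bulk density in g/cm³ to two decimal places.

2.51 g/cm³

Working in km (1 km = 1000 m; c in km⁻¹ = c in m⁻¹ × 1000):
Porosity at depth: phi = 0.69·exp(−0.5×3) = 0.69×0.2231 = 0.1540
Bulk density: ρ_b = (1−phi)ρ_g + phi·ρ_f = 0.8460×2.78 + 0.1540×1
       = 2.352 + 0.154 = 2.506 g/cm³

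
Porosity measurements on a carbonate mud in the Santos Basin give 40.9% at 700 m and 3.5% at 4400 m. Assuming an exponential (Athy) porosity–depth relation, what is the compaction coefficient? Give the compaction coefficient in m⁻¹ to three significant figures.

Working in km (1 km = 1000 m; c in km⁻¹ = c in m⁻¹ × 1000):
Athy: phi(Z) = phi₀ e^(−cZ) ⇒ phi₁/phi₂ = e^{c(Z₂−Z₁)} ⇒ c = ln(phi₁/phi₂)/(Z₂−Z₁)
c = ln(0.409/0.035) / (4.4 − 0.7) = ln(11.69) / 3.7 = 2.4584 / 3.7 = 0.6644 km⁻¹

0.000664 m⁻¹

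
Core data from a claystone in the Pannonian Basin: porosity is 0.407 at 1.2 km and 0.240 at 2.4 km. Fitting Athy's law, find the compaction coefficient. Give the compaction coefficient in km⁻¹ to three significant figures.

Athy: n(d) = n₀ e^(−kd) ⇒ n₁/n₂ = e^{k(d₂−d₁)} ⇒ k = ln(n₁/n₂)/(d₂−d₁)
k = ln(0.407/0.24) / (2.4 − 1.2) = ln(1.696) / 1.2 = 0.5282 / 1.2 = 0.4401 km⁻¹

0.440 km⁻¹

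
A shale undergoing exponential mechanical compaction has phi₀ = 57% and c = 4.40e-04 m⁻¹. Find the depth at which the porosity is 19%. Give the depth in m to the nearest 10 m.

2500 m

Working in km (1 km = 1000 m; c in km⁻¹ = c in m⁻¹ × 1000):
Invert Athy's law: z = ln(phi₀/phi) / c
z = ln(0.57/0.19) / 0.44 = ln(3) / 0.44 = 1.0986 / 0.44 = 2.497 km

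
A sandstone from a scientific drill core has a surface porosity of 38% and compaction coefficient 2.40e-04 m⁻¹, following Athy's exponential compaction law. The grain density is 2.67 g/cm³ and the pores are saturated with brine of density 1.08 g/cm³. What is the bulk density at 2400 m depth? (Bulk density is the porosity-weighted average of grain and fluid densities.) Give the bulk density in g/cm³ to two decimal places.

Working in km (1 km = 1000 m; c in km⁻¹ = c in m⁻¹ × 1000):
Porosity at depth: n = 0.38·exp(−0.24×2.4) = 0.38×0.5621 = 0.2136
Bulk density: ρ_b = (1−n)ρ_g + n·ρ_f = 0.7864×2.67 + 0.2136×1.08
       = 2.100 + 0.231 = 2.330 g/cm³

2.33 g/cm³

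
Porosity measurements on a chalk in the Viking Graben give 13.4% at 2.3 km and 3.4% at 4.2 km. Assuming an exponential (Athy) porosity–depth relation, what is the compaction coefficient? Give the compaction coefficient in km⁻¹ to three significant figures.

Athy: n(d) = n₀ e^(−cd) ⇒ n₁/n₂ = e^{c(d₂−d₁)} ⇒ c = ln(n₁/n₂)/(d₂−d₁)
c = ln(0.134/0.034) / (4.2 − 2.3) = ln(3.941) / 1.9 = 1.3715 / 1.9 = 0.7218 km⁻¹

0.722 km⁻¹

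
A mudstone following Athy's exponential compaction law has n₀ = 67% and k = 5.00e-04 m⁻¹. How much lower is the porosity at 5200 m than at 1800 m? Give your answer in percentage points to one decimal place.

Working in km (1 km = 1000 m; k in km⁻¹ = k in m⁻¹ × 1000):
n(1.8) = 0.67·e^(−0.5×1.8) = 0.2724
n(5.2) = 0.67·e^(−0.5×5.2) = 0.0498
Δn = 0.2724 − 0.0498 = 0.2226

22.3 percentage points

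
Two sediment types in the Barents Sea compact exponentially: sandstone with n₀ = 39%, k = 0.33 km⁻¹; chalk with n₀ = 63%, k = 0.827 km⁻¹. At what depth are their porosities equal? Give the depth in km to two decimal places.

Set n₀ₐ e^(−kₐz) = n₀ᵦ e^(−kᵦz) ⇒ ln(n₀ₐ/n₀ᵦ) = (kₐ − kᵦ)·z
z = ln(0.39/0.63) / (0.33 − 0.827) = -0.4796 / -0.497 = 0.965 km

0.96 km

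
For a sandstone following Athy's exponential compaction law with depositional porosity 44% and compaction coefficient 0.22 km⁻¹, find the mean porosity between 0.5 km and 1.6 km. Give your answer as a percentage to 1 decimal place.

⟨phi⟩ = (1/(z₂−z₁)) ∫ phi₀ e^(−kz) dz = phi₀·(e^(−k·z₁) − e^(−k·z₂)) / (k·(z₂−z₁))
e^(−0.22×0.5) = 0.8958; e^(−0.22×1.6) = 0.7033
⟨phi⟩ = 0.44 × (0.8958 − 0.7033) / (0.22 × 1.1) = 0.44 × 0.7957 = 0.3501

35.0%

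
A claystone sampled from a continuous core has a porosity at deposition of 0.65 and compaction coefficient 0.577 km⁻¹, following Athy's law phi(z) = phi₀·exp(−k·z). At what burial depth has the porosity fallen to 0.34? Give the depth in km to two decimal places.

1.12 km

Invert Athy's law: z = ln(phi₀/phi) / k
z = ln(0.65/0.34) / 0.577 = ln(1.912) / 0.577 = 0.6480 / 0.577 = 1.123 km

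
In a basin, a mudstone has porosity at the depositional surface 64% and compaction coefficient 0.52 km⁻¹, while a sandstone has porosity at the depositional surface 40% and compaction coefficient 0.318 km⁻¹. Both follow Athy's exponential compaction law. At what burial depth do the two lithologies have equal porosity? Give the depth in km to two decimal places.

Set phi₀ₐ e^(−kₐd) = phi₀ᵦ e^(−kᵦd) ⇒ ln(phi₀ₐ/phi₀ᵦ) = (kₐ − kᵦ)·d
d = ln(0.64/0.4) / (0.52 − 0.318) = 0.4700 / 0.202 = 2.327 km

2.33 km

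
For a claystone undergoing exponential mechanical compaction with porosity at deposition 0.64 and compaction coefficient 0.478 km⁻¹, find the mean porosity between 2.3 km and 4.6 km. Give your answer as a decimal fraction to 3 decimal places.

⟨φ⟩ = (1/(Z₂−Z₁)) ∫ φ₀ e^(−cZ) dZ = φ₀·(e^(−c·Z₁) − e^(−c·Z₂)) / (c·(Z₂−Z₁))
e^(−0.478×2.3) = 0.3331; e^(−0.478×4.6) = 0.1109
⟨φ⟩ = 0.64 × (0.3331 − 0.1109) / (0.478 × 2.3) = 0.64 × 0.2021 = 0.1293

0.129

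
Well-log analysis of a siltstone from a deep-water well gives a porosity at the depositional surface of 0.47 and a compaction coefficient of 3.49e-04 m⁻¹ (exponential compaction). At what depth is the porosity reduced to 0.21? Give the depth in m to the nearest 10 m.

Working in km (1 km = 1000 m; k in km⁻¹ = k in m⁻¹ × 1000):
Invert Athy's law: d = ln(n₀/n) / k
d = ln(0.47/0.21) / 0.349 = ln(2.238) / 0.349 = 0.8056 / 0.349 = 2.308 km

2310 m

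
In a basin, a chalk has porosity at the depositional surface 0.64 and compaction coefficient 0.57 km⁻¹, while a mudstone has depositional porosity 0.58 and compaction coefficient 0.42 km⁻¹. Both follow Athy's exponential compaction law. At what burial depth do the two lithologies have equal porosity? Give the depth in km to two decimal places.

Set φ₀ₐ e^(−kₐZ) = φ₀ᵦ e^(−kᵦZ) ⇒ ln(φ₀ₐ/φ₀ᵦ) = (kₐ − kᵦ)·Z
Z = ln(0.64/0.58) / (0.57 − 0.42) = 0.0984 / 0.15 = 0.656 km

0.66 km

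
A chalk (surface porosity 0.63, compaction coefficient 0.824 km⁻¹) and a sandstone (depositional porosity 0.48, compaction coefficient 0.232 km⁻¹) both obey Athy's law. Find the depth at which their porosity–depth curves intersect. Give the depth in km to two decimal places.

Set n₀ₐ e^(−cₐz) = n₀ᵦ e^(−cᵦz) ⇒ ln(n₀ₐ/n₀ᵦ) = (cₐ − cᵦ)·z
z = ln(0.63/0.48) / (0.824 − 0.232) = 0.2719 / 0.592 = 0.459 km

0.46 km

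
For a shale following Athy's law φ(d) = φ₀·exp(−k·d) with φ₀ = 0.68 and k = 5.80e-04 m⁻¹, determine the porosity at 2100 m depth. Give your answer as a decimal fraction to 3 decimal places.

0.201

Working in km (1 km = 1000 m; k in km⁻¹ = k in m⁻¹ × 1000):
φ = φ₀·exp(−k·d) = 0.68 × exp(−0.58 × 2.1) = 0.68 × exp(−1.218)
  = 0.68 × 0.2958 = 0.2012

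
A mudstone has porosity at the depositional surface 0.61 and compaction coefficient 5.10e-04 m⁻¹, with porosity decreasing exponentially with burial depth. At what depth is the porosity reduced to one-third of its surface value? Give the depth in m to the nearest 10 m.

Working in km (1 km = 1000 m; k in km⁻¹ = k in m⁻¹ × 1000):
φ/φ₀ = 1/3 ⇒ exp(−k·z) = 1/3 ⇒ z = ln(3) / k
z = 1.0986 / 0.51 = 2.154 km

2150 m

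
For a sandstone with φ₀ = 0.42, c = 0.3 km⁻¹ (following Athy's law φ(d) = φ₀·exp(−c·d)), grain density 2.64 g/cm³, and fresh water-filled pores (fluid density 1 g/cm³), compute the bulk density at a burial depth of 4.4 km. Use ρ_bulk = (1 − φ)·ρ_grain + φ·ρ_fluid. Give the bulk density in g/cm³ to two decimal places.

Porosity at depth: φ = 0.42·exp(−0.3×4.4) = 0.42×0.2671 = 0.1122
Bulk density: ρ_b = (1−φ)ρ_g + φ·ρ_f = 0.8878×2.64 + 0.1122×1
       = 2.344 + 0.112 = 2.456 g/cm³

2.46 g/cm³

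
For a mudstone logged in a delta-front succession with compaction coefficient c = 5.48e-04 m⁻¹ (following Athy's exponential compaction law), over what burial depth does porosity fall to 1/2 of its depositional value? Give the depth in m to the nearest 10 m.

Working in km (1 km = 1000 m; c in km⁻¹ = c in m⁻¹ × 1000):
n/n₀ = 1/2 ⇒ exp(−c·Z) = 1/2 ⇒ Z = ln(2) / c
Z = 0.6931 / 0.548 = 1.265 km

1260 m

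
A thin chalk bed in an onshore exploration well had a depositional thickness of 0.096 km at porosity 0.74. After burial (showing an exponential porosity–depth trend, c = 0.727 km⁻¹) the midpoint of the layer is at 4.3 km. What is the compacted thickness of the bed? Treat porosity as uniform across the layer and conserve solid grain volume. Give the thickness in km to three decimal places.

Porosity at 4.3 km: phi = 0.74·exp(−0.727×4.3) = 0.0325
Solid-volume conservation: h(1−phi) = h₀(1−phi₀) ⇒ h = h₀·(1−phi₀)/(1−phi)
h = 0.096 × (1 − 0.74)/(1 − 0.0325) = 0.096 × 0.2687 = 0.0258 km

0.026 km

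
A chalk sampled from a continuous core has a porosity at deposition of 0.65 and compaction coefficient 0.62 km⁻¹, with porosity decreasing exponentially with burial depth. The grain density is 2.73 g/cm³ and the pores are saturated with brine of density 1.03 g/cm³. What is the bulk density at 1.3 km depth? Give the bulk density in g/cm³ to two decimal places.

2.24 g/cm³

Porosity at depth: phi = 0.65·exp(−0.62×1.3) = 0.65×0.4466 = 0.2903
Bulk density: ρ_b = (1−phi)ρ_g + phi·ρ_f = 0.7097×2.73 + 0.2903×1.03
       = 1.937 + 0.299 = 2.236 g/cm³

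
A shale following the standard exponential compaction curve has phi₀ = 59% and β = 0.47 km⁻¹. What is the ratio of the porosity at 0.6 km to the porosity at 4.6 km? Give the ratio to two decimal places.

6.55

phi(d₁)/phi(d₂) = e^(−β·d₁)/e^(−β·d₂) = e^{β(d₂−d₁)}
= exp(0.47 × 4) = exp(1.88) = 6.5535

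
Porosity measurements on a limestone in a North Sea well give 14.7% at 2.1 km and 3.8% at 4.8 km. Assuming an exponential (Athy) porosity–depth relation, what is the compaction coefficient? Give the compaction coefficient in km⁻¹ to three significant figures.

Athy: phi(z) = phi₀ e^(−kz) ⇒ phi₁/phi₂ = e^{k(z₂−z₁)} ⇒ k = ln(phi₁/phi₂)/(z₂−z₁)
k = ln(0.147/0.038) / (4.8 − 2.1) = ln(3.868) / 2.7 = 1.3528 / 2.7 = 0.5011 km⁻¹

0.501 km⁻¹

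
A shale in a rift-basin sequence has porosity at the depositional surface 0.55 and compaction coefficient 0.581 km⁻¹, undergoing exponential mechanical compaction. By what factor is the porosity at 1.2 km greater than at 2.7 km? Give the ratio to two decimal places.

phi(z₁)/phi(z₂) = e^(−k·z₁)/e^(−k·z₂) = e^{k(z₂−z₁)}
= exp(0.581 × 1.5) = exp(0.8715) = 2.3905

2.39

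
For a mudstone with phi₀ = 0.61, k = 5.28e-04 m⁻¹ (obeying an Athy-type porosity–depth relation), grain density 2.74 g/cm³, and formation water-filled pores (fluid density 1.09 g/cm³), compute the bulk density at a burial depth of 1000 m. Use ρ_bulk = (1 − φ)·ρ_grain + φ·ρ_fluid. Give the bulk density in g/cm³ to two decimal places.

2.15 g/cm³

Working in km (1 km = 1000 m; k in km⁻¹ = k in m⁻¹ × 1000):
Porosity at depth: phi = 0.61·exp(−0.528×1) = 0.61×0.5898 = 0.3598
Bulk density: ρ_b = (1−phi)ρ_g + phi·ρ_f = 0.6402×2.74 + 0.3598×1.09
       = 1.754 + 0.392 = 2.146 g/cm³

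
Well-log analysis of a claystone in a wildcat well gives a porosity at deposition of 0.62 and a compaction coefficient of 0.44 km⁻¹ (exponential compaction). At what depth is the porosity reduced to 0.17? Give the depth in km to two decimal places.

Invert Athy's law: z = ln(n₀/n) / c
z = ln(0.62/0.17) / 0.44 = ln(3.647) / 0.44 = 1.2939 / 0.44 = 2.941 km

2.94 km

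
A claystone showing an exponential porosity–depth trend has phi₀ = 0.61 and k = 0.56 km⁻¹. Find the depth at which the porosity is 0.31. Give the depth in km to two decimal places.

1.21 km

Invert Athy's law: z = ln(phi₀/phi) / k
z = ln(0.61/0.31) / 0.56 = ln(1.968) / 0.56 = 0.6769 / 0.56 = 1.209 km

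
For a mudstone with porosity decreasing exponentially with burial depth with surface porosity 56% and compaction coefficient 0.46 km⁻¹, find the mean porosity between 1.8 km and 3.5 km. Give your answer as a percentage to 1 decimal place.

⟨phi⟩ = (1/(z₂−z₁)) ∫ phi₀ e^(−βz) dz = phi₀·(e^(−β·z₁) − e^(−β·z₂)) / (β·(z₂−z₁))
e^(−0.46×1.8) = 0.4369; e^(−0.46×3.5) = 0.1999
⟨phi⟩ = 0.56 × (0.4369 − 0.1999) / (0.46 × 1.7) = 0.56 × 0.3031 = 0.1697

17.0%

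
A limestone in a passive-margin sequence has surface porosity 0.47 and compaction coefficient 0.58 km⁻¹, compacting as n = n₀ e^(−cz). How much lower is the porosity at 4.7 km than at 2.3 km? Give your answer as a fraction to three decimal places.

0.093

n(2.3) = 0.47·e^(−0.58×2.3) = 0.1238
n(4.7) = 0.47·e^(−0.58×4.7) = 0.0308
Δn = 0.1238 − 0.0308 = 0.0930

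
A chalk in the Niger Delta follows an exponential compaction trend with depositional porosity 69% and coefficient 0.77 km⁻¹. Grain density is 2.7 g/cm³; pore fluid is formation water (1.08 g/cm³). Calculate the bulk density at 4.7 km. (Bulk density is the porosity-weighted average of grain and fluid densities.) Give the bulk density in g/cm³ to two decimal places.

2.67 g/cm³

Porosity at depth: n = 0.69·exp(−0.77×4.7) = 0.69×0.0268 = 0.0185
Bulk density: ρ_b = (1−n)ρ_g + n·ρ_f = 0.9815×2.7 + 0.0185×1.08
       = 2.650 + 0.020 = 2.670 g/cm³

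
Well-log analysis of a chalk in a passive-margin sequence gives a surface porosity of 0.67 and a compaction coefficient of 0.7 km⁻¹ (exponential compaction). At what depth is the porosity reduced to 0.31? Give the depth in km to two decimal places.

1.10 km

Invert Athy's law: z = ln(φ₀/φ) / β
z = ln(0.67/0.31) / 0.7 = ln(2.161) / 0.7 = 0.7707 / 0.7 = 1.101 km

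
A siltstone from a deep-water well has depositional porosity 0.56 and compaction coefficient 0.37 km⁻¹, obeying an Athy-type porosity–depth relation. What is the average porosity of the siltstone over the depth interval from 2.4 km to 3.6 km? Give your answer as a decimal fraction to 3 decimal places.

0.186

⟨φ⟩ = (1/(z₂−z₁)) ∫ φ₀ e^(−cz) dz = φ₀·(e^(−c·z₁) − e^(−c·z₂)) / (c·(z₂−z₁))
e^(−0.37×2.4) = 0.4115; e^(−0.37×3.6) = 0.2639
⟨φ⟩ = 0.56 × (0.4115 − 0.2639) / (0.37 × 1.2) = 0.56 × 0.3323 = 0.1861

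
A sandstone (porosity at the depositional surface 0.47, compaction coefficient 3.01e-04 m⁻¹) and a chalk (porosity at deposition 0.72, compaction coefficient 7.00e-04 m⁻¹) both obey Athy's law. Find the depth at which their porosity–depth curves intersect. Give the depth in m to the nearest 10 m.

1070 m

Working in km (1 km = 1000 m; c in km⁻¹ = c in m⁻¹ × 1000):
Set phi₀ₐ e^(−cₐZ) = phi₀ᵦ e^(−cᵦZ) ⇒ ln(phi₀ₐ/phi₀ᵦ) = (cₐ − cᵦ)·Z
Z = ln(0.47/0.72) / (0.301 − 0.7) = -0.4265 / -0.399 = 1.069 km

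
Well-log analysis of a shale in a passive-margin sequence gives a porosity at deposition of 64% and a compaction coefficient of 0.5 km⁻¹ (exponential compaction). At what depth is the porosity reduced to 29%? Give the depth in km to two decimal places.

1.58 km

Invert Athy's law: z = ln(φ₀/φ) / c
z = ln(0.64/0.29) / 0.5 = ln(2.207) / 0.5 = 0.7916 / 0.5 = 1.583 km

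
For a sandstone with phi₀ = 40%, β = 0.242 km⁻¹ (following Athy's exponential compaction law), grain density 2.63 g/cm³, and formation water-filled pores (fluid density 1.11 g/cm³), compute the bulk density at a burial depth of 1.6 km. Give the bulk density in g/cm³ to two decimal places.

2.22 g/cm³

Porosity at depth: phi = 0.4·exp(−0.242×1.6) = 0.4×0.6790 = 0.2716
Bulk density: ρ_b = (1−phi)ρ_g + phi·ρ_f = 0.7284×2.63 + 0.2716×1.11
       = 1.916 + 0.301 = 2.217 g/cm³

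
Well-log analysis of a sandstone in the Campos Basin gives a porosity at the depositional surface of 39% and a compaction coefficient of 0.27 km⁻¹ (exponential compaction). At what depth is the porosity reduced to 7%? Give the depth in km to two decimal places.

6.36 km

Invert Athy's law: z = ln(φ₀/φ) / β
z = ln(0.39/0.07) / 0.27 = ln(5.571) / 0.27 = 1.7177 / 0.27 = 6.362 km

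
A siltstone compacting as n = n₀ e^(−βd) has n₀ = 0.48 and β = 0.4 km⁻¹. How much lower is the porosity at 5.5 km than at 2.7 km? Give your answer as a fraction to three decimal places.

0.110

n(2.7) = 0.48·e^(−0.4×2.7) = 0.1630
n(5.5) = 0.48·e^(−0.4×5.5) = 0.0532
Δn = 0.1630 − 0.0532 = 0.1098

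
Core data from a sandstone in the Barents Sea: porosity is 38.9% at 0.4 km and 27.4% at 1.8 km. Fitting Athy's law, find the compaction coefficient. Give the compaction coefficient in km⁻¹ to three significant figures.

0.250 km⁻¹

Athy: n(z) = n₀ e^(−kz) ⇒ n₁/n₂ = e^{k(z₂−z₁)} ⇒ k = ln(n₁/n₂)/(z₂−z₁)
k = ln(0.389/0.274) / (1.8 − 0.4) = ln(1.42) / 1.4 = 0.3505 / 1.4 = 0.2503 km⁻¹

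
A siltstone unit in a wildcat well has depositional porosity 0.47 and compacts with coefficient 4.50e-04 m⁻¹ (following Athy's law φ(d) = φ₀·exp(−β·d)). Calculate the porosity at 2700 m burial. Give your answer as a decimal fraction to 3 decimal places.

0.139

Working in km (1 km = 1000 m; β in km⁻¹ = β in m⁻¹ × 1000):
φ = φ₀·exp(−β·d) = 0.47 × exp(−0.45 × 2.7) = 0.47 × exp(−1.215)
  = 0.47 × 0.2967 = 0.1395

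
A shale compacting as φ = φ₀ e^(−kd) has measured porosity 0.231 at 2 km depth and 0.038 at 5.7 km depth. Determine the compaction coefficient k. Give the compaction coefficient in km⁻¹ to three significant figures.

Athy: φ(d) = φ₀ e^(−kd) ⇒ φ₁/φ₂ = e^{k(d₂−d₁)} ⇒ k = ln(φ₁/φ₂)/(d₂−d₁)
k = ln(0.231/0.038) / (5.7 − 2) = ln(6.079) / 3.7 = 1.8048 / 3.7 = 0.4878 km⁻¹

0.488 km⁻¹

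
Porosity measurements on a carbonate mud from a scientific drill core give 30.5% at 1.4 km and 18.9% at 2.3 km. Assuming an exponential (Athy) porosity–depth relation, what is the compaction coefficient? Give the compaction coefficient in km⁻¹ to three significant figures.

0.532 km⁻¹

Athy: φ(d) = φ₀ e^(−βd) ⇒ φ₁/φ₂ = e^{β(d₂−d₁)} ⇒ β = ln(φ₁/φ₂)/(d₂−d₁)
β = ln(0.305/0.189) / (2.3 − 1.4) = ln(1.614) / 0.9 = 0.4786 / 0.9 = 0.5317 km⁻¹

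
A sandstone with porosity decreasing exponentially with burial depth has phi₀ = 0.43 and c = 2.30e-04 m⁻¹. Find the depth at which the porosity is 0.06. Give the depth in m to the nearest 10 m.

8560 m

Working in km (1 km = 1000 m; c in km⁻¹ = c in m⁻¹ × 1000):
Invert Athy's law: d = ln(phi₀/phi) / c
d = ln(0.43/0.06) / 0.23 = ln(7.167) / 0.23 = 1.9694 / 0.23 = 8.563 km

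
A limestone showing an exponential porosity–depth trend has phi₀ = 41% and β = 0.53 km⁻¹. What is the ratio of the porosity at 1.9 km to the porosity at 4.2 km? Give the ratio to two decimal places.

3.38

phi(d₁)/phi(d₂) = e^(−β·d₁)/e^(−β·d₂) = e^{β(d₂−d₁)}
= exp(0.53 × 2.3) = exp(1.219) = 3.3838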